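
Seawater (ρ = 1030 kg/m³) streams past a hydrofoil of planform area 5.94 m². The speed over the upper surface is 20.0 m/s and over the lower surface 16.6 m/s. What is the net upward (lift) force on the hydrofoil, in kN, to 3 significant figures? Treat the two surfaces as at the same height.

381 kN

With equal heights on the two surfaces, Bernoulli gives P_lower − P_upper = ½ρ(v_upper² − v_lower²).
ΔP = ½·1030·(20.0² − 16.6²) = 64100 Pa.
Lift = ΔP · A = 64100 × 5.94 = 381000 N.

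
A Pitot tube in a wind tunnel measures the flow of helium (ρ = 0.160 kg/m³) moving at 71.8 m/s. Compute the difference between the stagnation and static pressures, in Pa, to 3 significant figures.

The dynamic pressure equals the rise in static pressure at the stagnation point: ΔP = ½ρv².
ΔP = ½·0.160·71.8² = 412 Pa.

ΔP ≈ 412 Pa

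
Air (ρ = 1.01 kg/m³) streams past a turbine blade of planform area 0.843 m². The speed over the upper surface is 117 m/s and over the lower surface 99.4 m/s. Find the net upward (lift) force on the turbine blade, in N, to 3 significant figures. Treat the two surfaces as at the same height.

1620 N

With equal heights on the two surfaces, Bernoulli gives P_lower − P_upper = ½ρ(v_upper² − v_lower²).
ΔP = ½·1.01·(117² − 99.4²) = 1920 Pa.
Lift = ΔP · A = 1920 × 0.843 = 1620 N.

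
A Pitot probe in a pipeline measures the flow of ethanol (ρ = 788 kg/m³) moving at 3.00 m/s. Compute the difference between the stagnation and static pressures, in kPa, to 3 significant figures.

ΔP = 3.55 kPa

Bernoulli between the free stream and the stagnation point: ½ρv² = P_stag − P_static.
ΔP = ½·788·3.00² = 3550 Pa.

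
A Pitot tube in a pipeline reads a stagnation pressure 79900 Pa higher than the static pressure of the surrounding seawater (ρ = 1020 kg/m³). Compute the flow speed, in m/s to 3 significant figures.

v = 12.5 m/s

The dynamic pressure equals the rise in static pressure at the stagnation point: ΔP = ½ρv².
v = √(2ΔP/ρ) = √(2·79900/1020) = 12.5 m/s.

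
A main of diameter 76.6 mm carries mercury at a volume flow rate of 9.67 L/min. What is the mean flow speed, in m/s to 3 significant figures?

v = 0.0350 m/s

Q = 9.67 L/min = 0.000161 m³/s.
v = Q/A = 0.000161 / 0.00461 = 0.0350 m/s.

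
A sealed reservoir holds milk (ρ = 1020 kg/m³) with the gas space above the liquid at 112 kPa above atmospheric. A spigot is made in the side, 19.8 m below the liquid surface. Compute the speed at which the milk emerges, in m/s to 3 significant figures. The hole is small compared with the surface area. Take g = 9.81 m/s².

Take point 1 at the surface (v₁ ≈ 0) and point 2 at the hole (at atmospheric pressure). Bernoulli: P₁ + ρg h = P_atm + ½ρv₂².
With P₁ − P_atm = 112000 Pa, v₂ = √(2gh + 2ΔP/ρ) = √(2·9.81·19.8 + 2·112000/1020) = 24.7 m/s.

v ≈ 24.7 m/s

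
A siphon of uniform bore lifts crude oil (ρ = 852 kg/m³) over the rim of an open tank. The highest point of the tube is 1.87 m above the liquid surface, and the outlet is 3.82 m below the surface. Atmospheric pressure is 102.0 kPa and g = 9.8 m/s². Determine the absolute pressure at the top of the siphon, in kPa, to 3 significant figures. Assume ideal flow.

From the surface to the outlet (both open to atmosphere, surface at rest): v = √(2g·h_out) = √(2·9.8·3.82) = 8.65 m/s.
Continuity keeps v the same throughout the tube; from surface to crest, P_atm + 0 = P_top + ½ρv² + ρg·h_top.
P_top = 102000 − ½·852·8.65² − 852·9.8·1.87 = 54500 Pa.

P_top ≈ 54.5 kPa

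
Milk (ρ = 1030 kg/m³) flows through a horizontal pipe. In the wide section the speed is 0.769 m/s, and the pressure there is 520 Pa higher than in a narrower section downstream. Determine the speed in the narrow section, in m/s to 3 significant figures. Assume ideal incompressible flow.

With h₁ = h₂, rearranging Bernoulli gives v₂ = √(v₁² + 2ΔP/ρ).
v₂ = √(0.769² + 2·520/1030) = √(0.591 + 1.01) = 1.27 m/s.

v₂ ≈ 1.27 m/s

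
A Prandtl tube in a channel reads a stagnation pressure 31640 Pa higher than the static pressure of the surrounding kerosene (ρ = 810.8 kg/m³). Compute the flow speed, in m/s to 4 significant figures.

The dynamic pressure equals the rise in static pressure at the stagnation point: ΔP = ½ρv².
v = √(2ΔP/ρ) = √(2·31640/810.8) = 8.834 m/s.

v ≈ 8.834 m/s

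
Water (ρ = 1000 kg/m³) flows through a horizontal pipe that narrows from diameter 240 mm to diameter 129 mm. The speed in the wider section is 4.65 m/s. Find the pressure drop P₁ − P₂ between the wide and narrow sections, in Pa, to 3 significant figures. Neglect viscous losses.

ΔP ≈ 119000 Pa

Mass conservation (A₁v₁ = A₂v₂) gives v₂ = 4.65 × 452/131 = 16.1 m/s.
Along the horizontal streamline, P + ½ρv² is constant.
P₁ − P₂ = ½·1000·(16.1² − 4.65²) = ½·1000·237 = 119000 Pa.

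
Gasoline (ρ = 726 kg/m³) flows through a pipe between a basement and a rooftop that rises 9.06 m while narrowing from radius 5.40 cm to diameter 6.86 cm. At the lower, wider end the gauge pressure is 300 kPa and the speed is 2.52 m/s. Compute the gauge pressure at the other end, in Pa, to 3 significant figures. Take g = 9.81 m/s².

By continuity, v₂ = v₁·A₁/A₂ = 2.52·(91.6/37.0) = 6.25 m/s.
Energy conservation along the streamline gives P₂ = P₁ − ½ρ(v₂² − v₁²) − ρg(h₂ − h₁).
P₂ = 300000 + ½·726·(2.52² − 6.25²) − 726·9.81·(+9.06) = 300000 + (-11900) − (64500) = 224000 Pa.

P₂ = 224000 Pa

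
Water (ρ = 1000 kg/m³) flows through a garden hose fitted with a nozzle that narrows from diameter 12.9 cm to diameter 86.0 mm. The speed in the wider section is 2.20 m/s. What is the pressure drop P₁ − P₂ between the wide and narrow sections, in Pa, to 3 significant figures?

By continuity, v₂ = v₁·A₁/A₂ = 2.20·(131/58.1) = 4.95 m/s.
Bernoulli (h₁ = h₂): P₁ − P₂ = ½ρ(v₂² − v₁²).
P₁ − P₂ = ½·1000·(4.95² − 2.20²) = ½·1000·19.7 = 9830 Pa.

ΔP = 9830 Pa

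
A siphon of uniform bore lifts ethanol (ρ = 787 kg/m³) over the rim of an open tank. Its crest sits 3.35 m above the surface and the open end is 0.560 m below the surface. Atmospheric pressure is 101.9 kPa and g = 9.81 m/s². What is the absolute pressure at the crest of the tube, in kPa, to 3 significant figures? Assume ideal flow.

Bernoulli surface→outlet gives ½v² = g·h_out, so v = √(2·9.81·0.560) = 3.31 m/s.
Continuity keeps v the same throughout the tube; from surface to crest, P_atm + 0 = P_top + ½ρv² + ρg·h_top.
P_top = 101900 − ½·787·3.31² − 787·9.81·3.35 = 71700 Pa.

P_top = 71.7 kPa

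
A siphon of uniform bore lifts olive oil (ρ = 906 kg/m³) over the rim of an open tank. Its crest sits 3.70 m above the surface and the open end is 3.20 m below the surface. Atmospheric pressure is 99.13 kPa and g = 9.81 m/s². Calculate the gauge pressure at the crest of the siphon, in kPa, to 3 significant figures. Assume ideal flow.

The outlet speed comes from Torricelli: v = √(2g·3.20) = 7.92 m/s.
The bore is uniform, so the speed at the crest is the same v. Bernoulli surface→crest: P_atm = P_top + ½ρv² + ρg·h_top.
P_top = 99130 − ½·906·7.92² − 906·9.81·3.70 = 37800 Pa. So P_gauge = P_top − P_atm = -61300 Pa.

P_gauge ≈ -61.3 kPa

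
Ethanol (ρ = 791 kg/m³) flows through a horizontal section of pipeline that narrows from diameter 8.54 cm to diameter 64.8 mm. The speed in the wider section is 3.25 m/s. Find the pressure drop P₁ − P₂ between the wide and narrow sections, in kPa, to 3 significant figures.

ΔP = 8.42 kPa

The volume flow rate is constant, so v₂ = (A₁/A₂)v₁ = (57.3/33.0)·3.25 = 5.64 m/s.
With no height change, Bernoulli's equation is P₁ + ½ρv₁² = P₂ + ½ρv₂².
P₁ − P₂ = ½·791·(5.64² − 3.25²) = ½·791·21.3 = 8420 Pa.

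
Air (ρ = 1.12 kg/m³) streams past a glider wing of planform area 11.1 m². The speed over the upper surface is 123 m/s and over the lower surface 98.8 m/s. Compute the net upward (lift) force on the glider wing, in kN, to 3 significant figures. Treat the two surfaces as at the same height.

From P + ½ρv² = const at equal height, P_low − P_up = ½ρ(v_up² − v_low²).
ΔP = ½·1.12·(123² − 98.8²) = 3010 Pa.
Lift = ΔP · A = 3010 × 11.1 = 33400 N.

F ≈ 33.4 kN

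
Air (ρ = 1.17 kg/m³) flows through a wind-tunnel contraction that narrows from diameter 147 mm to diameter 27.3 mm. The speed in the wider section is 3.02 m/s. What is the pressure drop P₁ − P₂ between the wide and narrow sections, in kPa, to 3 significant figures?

ΔP = 4.48 kPa

By continuity, v₂ = v₁·A₁/A₂ = 3.02·(170/5.85) = 87.6 m/s.
Bernoulli (h₁ = h₂): P₁ − P₂ = ½ρ(v₂² − v₁²).
P₁ − P₂ = ½·1.17·(87.6² − 3.02²) = ½·1.17·7660 = 4480 Pa.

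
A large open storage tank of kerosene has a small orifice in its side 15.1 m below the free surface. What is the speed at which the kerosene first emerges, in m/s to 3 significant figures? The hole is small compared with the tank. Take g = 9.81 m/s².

The surface is effectively still and both ends are open, so ½v² = gh and v = √(2·9.81·15.1) = 17.2 m/s.

v ≈ 17.2 m/s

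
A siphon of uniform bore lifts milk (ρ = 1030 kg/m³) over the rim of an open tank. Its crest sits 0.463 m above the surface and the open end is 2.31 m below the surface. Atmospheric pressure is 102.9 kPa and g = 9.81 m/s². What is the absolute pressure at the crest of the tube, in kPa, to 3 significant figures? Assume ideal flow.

P_top ≈ 74.9 kPa

Bernoulli surface→outlet gives ½v² = g·h_out, so v = √(2·9.81·2.31) = 6.73 m/s.
With constant cross-section the crest speed equals v; applying Bernoulli from the surface up to the crest, P_top = P_atm − ½ρv² − ρg·h_top.
P_top = 102900 − ½·1030·6.73² − 1030·9.81·0.463 = 74900 Pa.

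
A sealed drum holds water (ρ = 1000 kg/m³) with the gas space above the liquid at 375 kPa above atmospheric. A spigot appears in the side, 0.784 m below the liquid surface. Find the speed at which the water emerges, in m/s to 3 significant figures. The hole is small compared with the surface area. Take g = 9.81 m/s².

Take point 1 at the surface (v₁ ≈ 0) and point 2 at the hole (at atmospheric pressure). Bernoulli: P₁ + ρg h = P_atm + ½ρv₂².
With P₁ − P_atm = 375000 Pa, v₂ = √(2gh + 2ΔP/ρ) = √(2·9.81·0.784 + 2·375000/1000) = 27.7 m/s.

v = 27.7 m/s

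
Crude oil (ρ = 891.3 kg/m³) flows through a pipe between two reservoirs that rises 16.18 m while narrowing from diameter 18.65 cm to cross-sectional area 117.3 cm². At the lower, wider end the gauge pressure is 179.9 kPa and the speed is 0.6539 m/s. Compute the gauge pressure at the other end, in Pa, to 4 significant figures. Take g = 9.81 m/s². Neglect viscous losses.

By continuity, v₂ = v₁·A₁/A₂ = 0.6539·(273.2/117.3) = 1.523 m/s.
Bernoulli: P₁ + ½ρv₁² + ρg h₁ = P₂ + ½ρv₂² + ρg h₂, so P₂ = P₁ + ½ρ(v₁² − v₂²) − ρg(h₂ − h₁).
P₂ = 179900 + ½·891.3·(0.6539² − 1.523²) − 891.3·9.81·(+16.18) = 179900 + (-843.0) − (141500) = 37580 Pa.

P₂ = 37580 Pa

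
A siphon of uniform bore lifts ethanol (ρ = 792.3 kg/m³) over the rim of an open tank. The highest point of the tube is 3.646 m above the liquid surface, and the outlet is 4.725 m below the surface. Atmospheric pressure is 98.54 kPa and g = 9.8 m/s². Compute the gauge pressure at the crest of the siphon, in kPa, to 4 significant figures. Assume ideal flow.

Bernoulli surface→outlet gives ½v² = g·h_out, so v = √(2·9.8·4.725) = 9.623 m/s.
With constant cross-section the crest speed equals v; applying Bernoulli from the surface up to the crest, P_top = P_atm − ½ρv² − ρg·h_top.
P_top = 98540 − ½·792.3·9.623² − 792.3·9.8·3.646 = 33540 Pa. So P_gauge = P_top − P_atm = -65000 Pa.

P_gauge ≈ -65.00 kPa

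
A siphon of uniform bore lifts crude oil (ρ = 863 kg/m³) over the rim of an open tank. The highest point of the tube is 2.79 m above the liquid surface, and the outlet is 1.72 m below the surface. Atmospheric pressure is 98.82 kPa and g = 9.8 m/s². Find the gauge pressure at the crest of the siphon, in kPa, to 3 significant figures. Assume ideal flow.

Bernoulli surface→outlet gives ½v² = g·h_out, so v = √(2·9.8·1.72) = 5.81 m/s.
The bore is uniform, so the speed at the crest is the same v. Bernoulli surface→crest: P_atm = P_top + ½ρv² + ρg·h_top.
P_top = 98820 − ½·863·5.81² − 863·9.8·2.79 = 60700 Pa. So P_gauge = P_top − P_atm = -38100 Pa.

P_gauge ≈ -38.1 kPa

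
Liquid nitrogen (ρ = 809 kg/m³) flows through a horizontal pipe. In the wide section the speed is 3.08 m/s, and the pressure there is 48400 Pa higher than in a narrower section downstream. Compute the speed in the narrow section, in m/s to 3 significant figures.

With h₁ = h₂, rearranging Bernoulli gives v₂ = √(v₁² + 2ΔP/ρ).
v₂ = √(3.08² + 2·48400/809) = √(9.49 + 120) = 11.4 m/s.

11.4 m/s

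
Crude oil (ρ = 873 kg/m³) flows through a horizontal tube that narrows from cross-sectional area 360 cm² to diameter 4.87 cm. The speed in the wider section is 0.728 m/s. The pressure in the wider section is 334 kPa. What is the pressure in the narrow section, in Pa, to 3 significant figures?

P₂ ≈ 248000 Pa

By continuity, v₂ = v₁·A₁/A₂ = 0.728·(360/18.6) = 14.1 m/s.
Bernoulli (h₁ = h₂): P₁ − P₂ = ½ρ(v₂² − v₁²).
P₂ = P₁ − ½ρ(v₂² − v₁²) = 334000 − ½·873·(14.1² − 0.728²) = 334000 − 86200 = 248000 Pa.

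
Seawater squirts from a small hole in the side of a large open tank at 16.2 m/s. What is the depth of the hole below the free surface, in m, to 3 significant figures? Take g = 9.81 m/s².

13.4 m

Inverting v = √(2gh) gives h = v² / 2g.
h = 16.2²/(2·9.81) = 262/19.62 = 13.4 m.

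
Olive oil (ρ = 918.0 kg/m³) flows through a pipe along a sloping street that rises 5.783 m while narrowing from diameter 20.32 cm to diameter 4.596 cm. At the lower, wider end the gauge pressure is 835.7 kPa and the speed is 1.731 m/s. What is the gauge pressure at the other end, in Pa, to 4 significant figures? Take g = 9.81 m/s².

The volume flow rate is constant, so v₂ = (A₁/A₂)v₁ = (324.3/16.59)·1.731 = 33.84 m/s.
Applying Bernoulli between the two ends and solving for P₂: P₂ = P₁ + ½ρ(v₁² − v₂²) − ρgΔh.
P₂ = 835700 + ½·918.0·(1.731² − 33.84²) − 918.0·9.81·(+5.783) = 835700 + (-524100) − (52080) = 259500 Pa.

P₂ ≈ 259500 Pa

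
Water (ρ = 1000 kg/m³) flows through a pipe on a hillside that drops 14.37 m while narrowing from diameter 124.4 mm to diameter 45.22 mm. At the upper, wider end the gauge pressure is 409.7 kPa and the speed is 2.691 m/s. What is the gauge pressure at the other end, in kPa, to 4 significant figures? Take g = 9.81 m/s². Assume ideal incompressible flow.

The volume flow rate is constant, so v₂ = (A₁/A₂)v₁ = (121.5/16.06)·2.691 = 20.37 m/s.
Energy conservation along the streamline gives P₂ = P₁ − ½ρ(v₂² − v₁²) − ρg(h₂ − h₁).
P₂ = 409700 + ½·1000·(2.691² − 20.37²) − 1000·9.81·(−14.37) = 409700 + (-203800) − (-141000) = 346900 Pa.

P₂ ≈ 346.9 kPa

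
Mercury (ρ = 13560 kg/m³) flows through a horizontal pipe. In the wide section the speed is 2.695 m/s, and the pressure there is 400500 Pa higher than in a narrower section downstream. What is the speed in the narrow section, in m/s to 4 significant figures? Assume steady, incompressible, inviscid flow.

v₂ ≈ 8.145 m/s

With h₁ = h₂, rearranging Bernoulli gives v₂ = √(v₁² + 2ΔP/ρ).
v₂ = √(2.695² + 2·400500/13560) = √(7.263 + 59.07) = 8.145 m/s.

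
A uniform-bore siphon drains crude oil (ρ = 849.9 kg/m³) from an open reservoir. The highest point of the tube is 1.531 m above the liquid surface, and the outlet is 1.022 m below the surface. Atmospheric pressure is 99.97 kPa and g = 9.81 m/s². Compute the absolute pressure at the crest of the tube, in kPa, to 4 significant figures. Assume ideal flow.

P_top ≈ 78.68 kPa

The outlet speed comes from Torricelli: v = √(2g·1.022) = 4.478 m/s.
With constant cross-section the crest speed equals v; applying Bernoulli from the surface up to the crest, P_top = P_atm − ½ρv² − ρg·h_top.
P_top = 99970 − ½·849.9·4.478² − 849.9·9.81·1.531 = 78680 Pa.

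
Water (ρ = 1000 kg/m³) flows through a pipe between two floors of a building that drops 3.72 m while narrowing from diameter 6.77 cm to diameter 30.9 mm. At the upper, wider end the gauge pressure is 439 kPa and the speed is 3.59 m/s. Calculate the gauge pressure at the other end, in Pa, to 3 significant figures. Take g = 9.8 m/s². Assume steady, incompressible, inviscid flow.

P₂ = 333000 Pa

By continuity, v₂ = v₁·A₁/A₂ = 3.59·(36.0/7.50) = 17.2 m/s.
Applying Bernoulli between the two ends and solving for P₂: P₂ = P₁ + ½ρ(v₁² − v₂²) − ρgΔh.
P₂ = 439000 + ½·1000·(3.59² − 17.2²) − 1000·9.8·(−3.72) = 439000 + (-142000) − (-36500) = 333000 Pa.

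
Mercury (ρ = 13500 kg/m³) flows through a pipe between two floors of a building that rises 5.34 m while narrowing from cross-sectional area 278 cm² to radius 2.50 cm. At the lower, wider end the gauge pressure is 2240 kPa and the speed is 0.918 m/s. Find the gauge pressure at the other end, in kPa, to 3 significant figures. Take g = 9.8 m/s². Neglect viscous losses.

P₂ ≈ 399 kPa

The volume flow rate is constant, so v₂ = (A₁/A₂)v₁ = (278/19.6)·0.918 = 13.0 m/s.
Applying Bernoulli between the two ends and solving for P₂: P₂ = P₁ + ½ρ(v₁² − v₂²) − ρgΔh.
P₂ = 2240000 + ½·13500·(0.918² − 13.0²) − 13500·9.8·(+5.34) = 2240000 + (-1130000) − (706000) = 399000 Pa.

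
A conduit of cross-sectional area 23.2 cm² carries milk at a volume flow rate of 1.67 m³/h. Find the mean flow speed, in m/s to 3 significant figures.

v = 0.200 m/s

Q = 1.67 m³/h = 0.000464 m³/s.
v = Q/A = 0.000464 / 0.00232 = 0.200 m/s.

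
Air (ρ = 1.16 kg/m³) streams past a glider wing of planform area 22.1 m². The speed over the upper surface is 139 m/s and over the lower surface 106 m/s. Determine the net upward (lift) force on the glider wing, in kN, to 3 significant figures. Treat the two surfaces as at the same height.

F ≈ 104 kN

From P + ½ρv² = const at equal height, P_low − P_up = ½ρ(v_up² − v_low²).
ΔP = ½·1.16·(139² − 106²) = 4690 Pa.
Lift = ΔP · A = 4690 × 22.1 = 104000 N.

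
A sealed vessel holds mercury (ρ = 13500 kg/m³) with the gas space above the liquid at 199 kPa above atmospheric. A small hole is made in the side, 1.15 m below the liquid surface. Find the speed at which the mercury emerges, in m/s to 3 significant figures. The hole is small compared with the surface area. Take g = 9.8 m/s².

7.21 m/s

Take point 1 at the surface (v₁ ≈ 0) and point 2 at the hole (at atmospheric pressure). Bernoulli: P₁ + ρg h = P_atm + ½ρv₂².
With P₁ − P_atm = 199000 Pa, v₂ = √(2gh + 2ΔP/ρ) = √(2·9.8·1.15 + 2·199000/13500) = 7.21 m/s.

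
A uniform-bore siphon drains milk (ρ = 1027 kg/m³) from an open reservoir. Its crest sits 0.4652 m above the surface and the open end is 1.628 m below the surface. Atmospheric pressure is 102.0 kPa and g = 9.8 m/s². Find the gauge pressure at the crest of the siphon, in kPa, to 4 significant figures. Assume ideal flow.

P_gauge ≈ -21.07 kPa

The outlet speed comes from Torricelli: v = √(2g·1.628) = 5.649 m/s.
The bore is uniform, so the speed at the crest is the same v. Bernoulli surface→crest: P_atm = P_top + ½ρv² + ρg·h_top.
P_top = 102000 − ½·1027·5.649² − 1027·9.8·0.4652 = 80930 Pa. So P_gauge = P_top − P_atm = -21070 Pa.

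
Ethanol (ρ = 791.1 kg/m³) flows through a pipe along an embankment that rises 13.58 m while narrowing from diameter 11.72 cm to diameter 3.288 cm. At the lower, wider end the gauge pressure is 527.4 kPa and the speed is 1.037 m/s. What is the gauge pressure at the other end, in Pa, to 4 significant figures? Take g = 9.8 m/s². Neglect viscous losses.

P₂ ≈ 353900 Pa

By continuity, v₂ = v₁·A₁/A₂ = 1.037·(107.9/8.491) = 13.18 m/s.
Bernoulli: P₁ + ½ρv₁² + ρg h₁ = P₂ + ½ρv₂² + ρg h₂, so P₂ = P₁ + ½ρ(v₁² − v₂²) − ρg(h₂ − h₁).
P₂ = 527400 + ½·791.1·(1.037² − 13.18²) − 791.1·9.8·(+13.58) = 527400 + (-68240) − (105300) = 353900 Pa.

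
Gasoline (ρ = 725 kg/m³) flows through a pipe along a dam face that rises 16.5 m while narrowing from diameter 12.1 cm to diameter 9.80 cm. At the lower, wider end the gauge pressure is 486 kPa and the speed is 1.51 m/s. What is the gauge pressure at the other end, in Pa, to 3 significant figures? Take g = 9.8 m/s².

The volume flow rate is constant, so v₂ = (A₁/A₂)v₁ = (115/75.4)·1.51 = 2.30 m/s.
Bernoulli: P₁ + ½ρv₁² + ρg h₁ = P₂ + ½ρv₂² + ρg h₂, so P₂ = P₁ + ½ρ(v₁² − v₂²) − ρg(h₂ − h₁).
P₂ = 486000 + ½·725·(1.51² − 2.30²) − 725·9.8·(+16.5) = 486000 + (-1090) − (117000) = 368000 Pa.

P₂ = 368000 Pa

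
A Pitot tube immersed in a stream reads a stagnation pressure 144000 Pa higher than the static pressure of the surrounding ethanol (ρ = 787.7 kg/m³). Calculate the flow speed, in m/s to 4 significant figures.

v ≈ 19.12 m/s

The dynamic pressure equals the rise in static pressure at the stagnation point: ΔP = ½ρv².
v = √(2ΔP/ρ) = √(2·144000/787.7) = 19.12 m/s.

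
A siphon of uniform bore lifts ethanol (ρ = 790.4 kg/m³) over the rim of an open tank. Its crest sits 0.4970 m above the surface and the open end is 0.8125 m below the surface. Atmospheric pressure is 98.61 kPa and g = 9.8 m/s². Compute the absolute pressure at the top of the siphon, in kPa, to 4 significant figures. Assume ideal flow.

P_top = 88.47 kPa

The outlet speed comes from Torricelli: v = √(2g·0.8125) = 3.991 m/s.
With constant cross-section the crest speed equals v; applying Bernoulli from the surface up to the crest, P_top = P_atm − ½ρv² − ρg·h_top.
P_top = 98610 − ½·790.4·3.991² − 790.4·9.8·0.4970 = 88470 Pa.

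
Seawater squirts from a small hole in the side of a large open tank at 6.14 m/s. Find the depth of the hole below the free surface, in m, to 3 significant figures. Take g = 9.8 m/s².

Inverting v = √(2gh) gives h = v² / 2g.
h = 6.14²/(2·9.8) = 37.7/19.60 = 1.92 m.

h ≈ 1.92 m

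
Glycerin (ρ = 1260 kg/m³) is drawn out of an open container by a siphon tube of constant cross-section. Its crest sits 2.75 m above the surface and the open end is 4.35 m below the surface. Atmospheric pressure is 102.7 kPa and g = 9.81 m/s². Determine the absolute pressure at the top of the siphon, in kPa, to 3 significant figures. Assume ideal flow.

14.9 kPa

Bernoulli surface→outlet gives ½v² = g·h_out, so v = √(2·9.81·4.35) = 9.24 m/s.
With constant cross-section the crest speed equals v; applying Bernoulli from the surface up to the crest, P_top = P_atm − ½ρv² − ρg·h_top.
P_top = 102700 − ½·1260·9.24² − 1260·9.81·2.75 = 14900 Pa.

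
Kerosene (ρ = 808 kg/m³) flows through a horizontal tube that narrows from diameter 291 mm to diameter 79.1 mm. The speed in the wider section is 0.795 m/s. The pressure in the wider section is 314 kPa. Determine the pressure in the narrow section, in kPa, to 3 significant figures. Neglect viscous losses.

By continuity, v₂ = v₁·A₁/A₂ = 0.795·(665/49.1) = 10.8 m/s.
Along the horizontal streamline, P + ½ρv² is constant.
P₂ = P₁ − ½ρ(v₂² − v₁²) = 314000 − ½·808·(10.8² − 0.795²) = 314000 − 46500 = 267000 Pa.

267 kPa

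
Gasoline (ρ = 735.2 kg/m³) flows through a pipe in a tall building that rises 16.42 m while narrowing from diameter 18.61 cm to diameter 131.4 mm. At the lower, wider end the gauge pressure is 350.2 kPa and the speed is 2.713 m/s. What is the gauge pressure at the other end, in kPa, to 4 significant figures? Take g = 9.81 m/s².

P₂ ≈ 223.6 kPa

The volume flow rate is constant, so v₂ = (A₁/A₂)v₁ = (272.0/135.6)·2.713 = 5.442 m/s.
Bernoulli: P₁ + ½ρv₁² + ρg h₁ = P₂ + ½ρv₂² + ρg h₂, so P₂ = P₁ + ½ρ(v₁² − v₂²) − ρg(h₂ − h₁).
P₂ = 350200 + ½·735.2·(2.713² − 5.442²) − 735.2·9.81·(+16.42) = 350200 + (-8181) − (118400) = 223600 Pa.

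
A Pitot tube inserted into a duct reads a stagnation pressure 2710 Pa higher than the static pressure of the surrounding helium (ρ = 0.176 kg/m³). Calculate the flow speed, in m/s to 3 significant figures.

The dynamic pressure equals the rise in static pressure at the stagnation point: ΔP = ½ρv².
v = √(2ΔP/ρ) = √(2·2710/0.176) = 175 m/s.

v ≈ 175 m/s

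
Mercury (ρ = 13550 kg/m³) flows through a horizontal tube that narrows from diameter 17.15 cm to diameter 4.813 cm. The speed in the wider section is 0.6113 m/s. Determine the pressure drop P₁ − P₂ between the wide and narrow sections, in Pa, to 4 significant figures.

405600 Pa

The volume flow rate is constant, so v₂ = (A₁/A₂)v₁ = (231.0/18.19)·0.6113 = 7.762 m/s.
The pipe is horizontal, so Bernoulli reduces to P₁ + ½ρv₁² = P₂ + ½ρv₂².
P₁ − P₂ = ½·13550·(7.762² − 0.6113²) = ½·13550·59.87 = 405600 Pa.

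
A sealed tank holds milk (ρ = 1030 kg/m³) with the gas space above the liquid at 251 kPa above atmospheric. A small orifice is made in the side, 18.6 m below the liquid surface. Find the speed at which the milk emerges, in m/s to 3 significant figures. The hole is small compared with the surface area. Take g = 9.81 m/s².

Take point 1 at the surface (v₁ ≈ 0) and point 2 at the hole (at atmospheric pressure). Bernoulli: P₁ + ρg h = P_atm + ½ρv₂².
With P₁ − P_atm = 251000 Pa, v₂ = √(2gh + 2ΔP/ρ) = √(2·9.81·18.6 + 2·251000/1030) = 29.2 m/s.

v = 29.2 m/s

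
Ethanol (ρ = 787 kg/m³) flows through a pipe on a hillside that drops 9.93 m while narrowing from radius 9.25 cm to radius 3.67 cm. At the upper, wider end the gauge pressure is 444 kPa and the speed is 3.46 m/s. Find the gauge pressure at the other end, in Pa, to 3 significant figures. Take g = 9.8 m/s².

By continuity, v₂ = v₁·A₁/A₂ = 3.46·(269/42.3) = 22.0 m/s.
Energy conservation along the streamline gives P₂ = P₁ − ½ρ(v₂² − v₁²) − ρg(h₂ − h₁).
P₂ = 444000 + ½·787·(3.46² − 22.0²) − 787·9.8·(−9.93) = 444000 + (-185000) − (-76600) = 335000 Pa.

335000 Pa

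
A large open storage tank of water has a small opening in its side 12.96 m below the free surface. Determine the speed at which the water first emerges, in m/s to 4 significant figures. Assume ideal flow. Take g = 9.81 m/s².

Bernoulli from surface to hole (P equal, v_surface ≈ 0): v = √(2gh) = √(2×9.81×12.96) = 15.95 m/s.

v = 15.95 m/s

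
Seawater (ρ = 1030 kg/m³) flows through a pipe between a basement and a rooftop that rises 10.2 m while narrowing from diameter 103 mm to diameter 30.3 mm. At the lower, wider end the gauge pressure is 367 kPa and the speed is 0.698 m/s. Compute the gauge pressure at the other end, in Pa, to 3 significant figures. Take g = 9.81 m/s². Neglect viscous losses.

P₂ ≈ 231000 Pa

Continuity gives A₁v₁ = A₂v₂, so v₂ = (83.3 cm²)/(7.21 cm²) × 0.698 m/s = 8.07 m/s.
Energy conservation along the streamline gives P₂ = P₁ − ½ρ(v₂² − v₁²) − ρg(h₂ − h₁).
P₂ = 367000 + ½·1030·(0.698² − 8.07²) − 1030·9.81·(+10.2) = 367000 + (-33300) − (103000) = 231000 Pa.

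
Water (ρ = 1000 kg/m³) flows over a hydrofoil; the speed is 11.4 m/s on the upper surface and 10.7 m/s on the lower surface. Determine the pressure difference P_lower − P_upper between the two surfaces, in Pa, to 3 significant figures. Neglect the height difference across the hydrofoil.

ΔP ≈ 7740 Pa

Bernoulli (same height): P_lower − P_upper = ½ρ(v_upper² − v_lower²).
ΔP = ½·1000·(11.4² − 10.7²) = 7740 Pa.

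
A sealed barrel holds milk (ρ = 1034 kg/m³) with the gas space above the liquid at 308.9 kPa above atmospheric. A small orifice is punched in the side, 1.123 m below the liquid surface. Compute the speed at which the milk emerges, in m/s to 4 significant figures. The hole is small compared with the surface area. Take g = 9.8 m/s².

Take point 1 at the surface (v₁ ≈ 0) and point 2 at the hole (at atmospheric pressure). Bernoulli: P₁ + ρg h = P_atm + ½ρv₂².
With P₁ − P_atm = 308900 Pa, v₂ = √(2gh + 2ΔP/ρ) = √(2·9.8·1.123 + 2·308900/1034) = 24.89 m/s.

v ≈ 24.89 m/s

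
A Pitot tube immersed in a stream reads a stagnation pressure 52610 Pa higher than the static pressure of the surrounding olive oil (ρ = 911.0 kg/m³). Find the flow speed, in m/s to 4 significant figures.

v ≈ 10.75 m/s

At the stagnation point the flow is brought to rest, so Bernoulli gives P_stag − P_static = ½ρv².
v = √(2ΔP/ρ) = √(2·52610/911.0) = 10.75 m/s.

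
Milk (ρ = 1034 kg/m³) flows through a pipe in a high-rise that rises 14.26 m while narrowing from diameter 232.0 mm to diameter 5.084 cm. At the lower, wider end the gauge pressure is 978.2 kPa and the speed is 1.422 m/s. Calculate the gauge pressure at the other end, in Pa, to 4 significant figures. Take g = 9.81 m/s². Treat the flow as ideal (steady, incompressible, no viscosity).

By continuity, v₂ = v₁·A₁/A₂ = 1.422·(422.7/20.30) = 29.61 m/s.
Bernoulli: P₁ + ½ρv₁² + ρg h₁ = P₂ + ½ρv₂² + ρg h₂, so P₂ = P₁ + ½ρ(v₁² − v₂²) − ρg(h₂ − h₁).
P₂ = 978200 + ½·1034·(1.422² − 29.61²) − 1034·9.81·(+14.26) = 978200 + (-452300) − (144600) = 381300 Pa.

P₂ = 381300 Pa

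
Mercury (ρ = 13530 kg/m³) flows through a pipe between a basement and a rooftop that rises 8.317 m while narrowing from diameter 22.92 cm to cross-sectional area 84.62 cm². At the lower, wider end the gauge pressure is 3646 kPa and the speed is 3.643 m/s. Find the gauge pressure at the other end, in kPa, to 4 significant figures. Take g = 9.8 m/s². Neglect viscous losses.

P₂ = 498.6 kPa

By continuity, v₂ = v₁·A₁/A₂ = 3.643·(412.6/84.62) = 17.76 m/s.
Energy conservation along the streamline gives P₂ = P₁ − ½ρ(v₂² − v₁²) − ρg(h₂ − h₁).
P₂ = 3646000 + ½·13530·(3.643² − 17.76²) − 13530·9.8·(+8.317) = 3646000 + (-2045000) − (1103000) = 498600 Pa.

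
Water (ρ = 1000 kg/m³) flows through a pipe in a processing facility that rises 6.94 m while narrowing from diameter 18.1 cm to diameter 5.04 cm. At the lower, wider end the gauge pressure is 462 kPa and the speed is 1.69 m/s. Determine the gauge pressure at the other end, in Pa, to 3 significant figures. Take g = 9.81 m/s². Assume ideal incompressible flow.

By continuity, v₂ = v₁·A₁/A₂ = 1.69·(257/20.0) = 21.8 m/s.
Applying Bernoulli between the two ends and solving for P₂: P₂ = P₁ + ½ρ(v₁² − v₂²) − ρgΔh.
P₂ = 462000 + ½·1000·(1.69² − 21.8²) − 1000·9.81·(+6.94) = 462000 + (-236000) − (68100) = 158000 Pa.

P₂ = 158000 Pa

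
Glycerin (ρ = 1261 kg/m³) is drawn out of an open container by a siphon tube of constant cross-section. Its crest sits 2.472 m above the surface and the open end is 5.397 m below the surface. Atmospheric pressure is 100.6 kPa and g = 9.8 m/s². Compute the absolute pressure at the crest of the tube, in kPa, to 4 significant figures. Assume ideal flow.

P_top ≈ 3.356 kPa

From the surface to the outlet (both open to atmosphere, surface at rest): v = √(2g·h_out) = √(2·9.8·5.397) = 10.28 m/s.
The bore is uniform, so the speed at the crest is the same v. Bernoulli surface→crest: P_atm = P_top + ½ρv² + ρg·h_top.
P_top = 100600 − ½·1261·10.28² − 1261·9.8·2.472 = 3356 Pa.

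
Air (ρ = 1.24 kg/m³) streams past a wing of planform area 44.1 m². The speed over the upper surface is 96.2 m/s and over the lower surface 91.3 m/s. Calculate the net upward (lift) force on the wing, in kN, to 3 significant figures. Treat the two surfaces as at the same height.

The faster flow above has the lower pressure; Bernoulli (same height) gives ΔP = ½ρ(v_up² − v_low²).
ΔP = ½·1.24·(96.2² − 91.3²) = 570 Pa.
Lift = ΔP · A = 570 × 44.1 = 25100 N.

F ≈ 25.1 kN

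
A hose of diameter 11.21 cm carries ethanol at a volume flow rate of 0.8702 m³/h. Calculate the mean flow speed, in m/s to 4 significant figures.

v ≈ 0.02449 m/s

Q = 0.8702 m³/h = 0.0002417 m³/s.
v = Q/A = 0.0002417 / 0.009870 = 0.02449 m/s.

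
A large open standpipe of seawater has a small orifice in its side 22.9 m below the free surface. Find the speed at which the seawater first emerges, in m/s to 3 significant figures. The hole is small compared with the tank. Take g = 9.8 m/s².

21.2 m/s

The surface is effectively still and both ends are open, so ½v² = gh and v = √(2·9.8·22.9) = 21.2 m/s.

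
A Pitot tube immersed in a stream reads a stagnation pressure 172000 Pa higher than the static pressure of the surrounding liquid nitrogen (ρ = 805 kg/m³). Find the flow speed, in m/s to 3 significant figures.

20.7 m/s

Bernoulli between the free stream and the stagnation point: ½ρv² = P_stag − P_static.
v = √(2ΔP/ρ) = √(2·172000/805) = 20.7 m/s.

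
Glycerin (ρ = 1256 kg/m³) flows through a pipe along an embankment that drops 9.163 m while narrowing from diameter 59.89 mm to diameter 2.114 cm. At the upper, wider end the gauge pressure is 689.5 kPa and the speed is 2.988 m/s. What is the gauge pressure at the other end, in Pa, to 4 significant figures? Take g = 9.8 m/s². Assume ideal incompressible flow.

By continuity, v₂ = v₁·A₁/A₂ = 2.988·(28.17/3.510) = 23.98 m/s.
Bernoulli: P₁ + ½ρv₁² + ρg h₁ = P₂ + ½ρv₂² + ρg h₂, so P₂ = P₁ + ½ρ(v₁² − v₂²) − ρg(h₂ − h₁).
P₂ = 689500 + ½·1256·(2.988² − 23.98²) − 1256·9.8·(−9.163) = 689500 + (-355600) − (-112800) = 446700 Pa.

446700 Pa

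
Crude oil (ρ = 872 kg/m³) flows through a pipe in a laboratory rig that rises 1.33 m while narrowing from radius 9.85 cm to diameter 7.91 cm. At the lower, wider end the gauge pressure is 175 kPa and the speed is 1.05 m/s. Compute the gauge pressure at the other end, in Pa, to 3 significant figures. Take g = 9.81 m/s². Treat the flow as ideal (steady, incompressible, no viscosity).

By continuity, v₂ = v₁·A₁/A₂ = 1.05·(305/49.1) = 6.51 m/s.
Applying Bernoulli between the two ends and solving for P₂: P₂ = P₁ + ½ρ(v₁² − v₂²) − ρgΔh.
P₂ = 175000 + ½·872·(1.05² − 6.51²) − 872·9.81·(+1.33) = 175000 + (-18000) − (11400) = 146000 Pa.

P₂ = 146000 Pa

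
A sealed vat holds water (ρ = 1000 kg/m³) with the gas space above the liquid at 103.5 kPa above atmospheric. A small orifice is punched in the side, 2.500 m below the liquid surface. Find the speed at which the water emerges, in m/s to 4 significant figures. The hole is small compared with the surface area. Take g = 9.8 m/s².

v ≈ 16.00 m/s

Take point 1 at the surface (v₁ ≈ 0) and point 2 at the hole (at atmospheric pressure). Bernoulli: P₁ + ρg h = P_atm + ½ρv₂².
With P₁ − P_atm = 103500 Pa, v₂ = √(2gh + 2ΔP/ρ) = √(2·9.8·2.500 + 2·103500/1000) = 16.00 m/s.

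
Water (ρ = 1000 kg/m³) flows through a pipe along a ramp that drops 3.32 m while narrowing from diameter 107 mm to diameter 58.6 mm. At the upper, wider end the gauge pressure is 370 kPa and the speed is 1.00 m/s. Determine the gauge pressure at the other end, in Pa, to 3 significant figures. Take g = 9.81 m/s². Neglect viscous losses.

Mass conservation (A₁v₁ = A₂v₂) gives v₂ = 1.00 × 89.9/27.0 = 3.33 m/s.
Energy conservation along the streamline gives P₂ = P₁ − ½ρ(v₂² − v₁²) − ρg(h₂ − h₁).
P₂ = 370000 + ½·1000·(1.00² − 3.33²) − 1000·9.81·(−3.32) = 370000 + (-5060) − (-32600) = 398000 Pa.

P₂ ≈ 398000 Pa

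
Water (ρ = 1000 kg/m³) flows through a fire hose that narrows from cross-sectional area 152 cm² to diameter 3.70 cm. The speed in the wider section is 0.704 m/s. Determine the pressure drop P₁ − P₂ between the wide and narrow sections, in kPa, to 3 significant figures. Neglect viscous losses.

The volume flow rate is constant, so v₂ = (A₁/A₂)v₁ = (152/10.8)·0.704 = 9.95 m/s.
Along the horizontal streamline, P + ½ρv² is constant.
P₁ − P₂ = ½·1000·(9.95² − 0.704²) = ½·1000·98.6 = 49300 Pa.

ΔP = 49.3 kPa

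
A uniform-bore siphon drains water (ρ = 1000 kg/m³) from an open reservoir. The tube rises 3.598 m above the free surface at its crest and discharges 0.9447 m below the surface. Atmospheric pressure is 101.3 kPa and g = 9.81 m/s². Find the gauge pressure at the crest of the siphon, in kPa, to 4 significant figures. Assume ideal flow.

The outlet speed comes from Torricelli: v = √(2g·0.9447) = 4.305 m/s.
Continuity keeps v the same throughout the tube; from surface to crest, P_atm + 0 = P_top + ½ρv² + ρg·h_top.
P_top = 101300 − ½·1000·4.305² − 1000·9.81·3.598 = 56740 Pa. So P_gauge = P_top − P_atm = -44560 Pa.

P_gauge ≈ -44.56 kPa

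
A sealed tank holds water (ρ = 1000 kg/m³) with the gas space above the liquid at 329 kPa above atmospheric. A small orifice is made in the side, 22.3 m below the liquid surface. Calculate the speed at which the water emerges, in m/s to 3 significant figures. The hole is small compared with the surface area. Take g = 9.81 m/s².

Take point 1 at the surface (v₁ ≈ 0) and point 2 at the hole (at atmospheric pressure). Bernoulli: P₁ + ρg h = P_atm + ½ρv₂².
With P₁ − P_atm = 329000 Pa, v₂ = √(2gh + 2ΔP/ρ) = √(2·9.81·22.3 + 2·329000/1000) = 33.1 m/s.

33.1 m/s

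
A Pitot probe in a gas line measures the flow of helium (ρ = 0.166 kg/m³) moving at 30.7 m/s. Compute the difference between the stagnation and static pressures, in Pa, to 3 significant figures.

At the stagnation point the flow is brought to rest, so Bernoulli gives P_stag − P_static = ½ρv².
ΔP = ½·0.166·30.7² = 78.2 Pa.

ΔP = 78.2 Pa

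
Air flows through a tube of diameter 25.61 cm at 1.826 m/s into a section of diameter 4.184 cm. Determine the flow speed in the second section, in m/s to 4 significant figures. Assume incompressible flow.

Mass conservation (A₁v₁ = A₂v₂) gives v₂ = 1.826 × 515.1/13.75 = 68.41 m/s.

v₂ ≈ 68.41 m/s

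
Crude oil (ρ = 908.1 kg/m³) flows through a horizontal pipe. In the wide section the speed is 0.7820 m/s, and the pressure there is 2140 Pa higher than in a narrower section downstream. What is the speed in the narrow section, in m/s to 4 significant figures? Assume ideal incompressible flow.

Horizontal Bernoulli: P₁ + ½ρv₁² = P₂ + ½ρv₂², so v₂² = v₁² + 2(P₁ − P₂)/ρ.
v₂ = √(0.7820² + 2·2140/908.1) = √(0.6115 + 4.713) = 2.308 m/s.

v₂ ≈ 2.308 m/s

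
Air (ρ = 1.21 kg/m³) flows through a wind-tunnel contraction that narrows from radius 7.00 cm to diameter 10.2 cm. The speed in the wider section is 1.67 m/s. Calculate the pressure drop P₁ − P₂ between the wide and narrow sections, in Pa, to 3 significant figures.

The volume flow rate is constant, so v₂ = (A₁/A₂)v₁ = (154/81.7)·1.67 = 3.15 m/s.
Bernoulli (h₁ = h₂): P₁ − P₂ = ½ρ(v₂² − v₁²).
P₁ − P₂ = ½·1.21·(3.15² − 1.67²) = ½·1.21·7.11 = 4.30 Pa.

ΔP ≈ 4.30 Pa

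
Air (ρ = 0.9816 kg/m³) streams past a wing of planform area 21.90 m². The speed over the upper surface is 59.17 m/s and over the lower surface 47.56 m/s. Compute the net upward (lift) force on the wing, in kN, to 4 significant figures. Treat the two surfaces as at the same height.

The faster flow above has the lower pressure; Bernoulli (same height) gives ΔP = ½ρ(v_up² − v_low²).
ΔP = ½·0.9816·(59.17² − 47.56²) = 608.2 Pa.
Lift = ΔP · A = 608.2 × 21.90 = 13320 N.

13.32 kN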